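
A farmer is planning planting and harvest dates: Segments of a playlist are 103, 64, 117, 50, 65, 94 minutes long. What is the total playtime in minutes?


Durations: 103, 64, 117, 50, 65, 94
Running sum: 103
+ 64 = 167
+ 117 = 284
+ 50 = 334
+ 65 = 399
+ 94 = 493
Total duration: 493 minutes
That is 8 hours and 13 minutes

493


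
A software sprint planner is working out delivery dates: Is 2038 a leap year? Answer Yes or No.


Year: 2038
Divisible by 4? 2038 / 4 = 509.5 -> No
Not divisible by 4, so NOT a leap year

No


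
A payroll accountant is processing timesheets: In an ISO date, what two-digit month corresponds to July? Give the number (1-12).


Calendar month order:
6. June
7. July <--
8. August
July is month number 7

7


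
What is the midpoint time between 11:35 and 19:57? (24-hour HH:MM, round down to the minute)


Start time: 11:35 = 695 minutes from midnight
End time: 19:57 = 1197 minutes from midnight
Sum: 695 + 1197 = 1892
Midpoint: 1892 / 2 = 946 minutes
Convert: 946 / 60 = 15 hours, 46 minutes
Result: 15:46

15:46


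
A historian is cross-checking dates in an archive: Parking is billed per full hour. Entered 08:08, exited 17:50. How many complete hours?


Start: 08:08
End: 17:50
Hour difference: 17 - 8 = 9 hours
Minute difference: 50 - 8 = 42 minutes
Total minutes: 582
Complete hours: 582 / 60 = 9 (remainder 42)

9


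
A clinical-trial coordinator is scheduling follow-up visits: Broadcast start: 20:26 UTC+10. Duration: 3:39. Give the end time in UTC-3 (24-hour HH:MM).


Start: 20:26 in UTC+10
Step 1 - add duration:
  minutes: 26 + 39 = 65 (carry 1h)
  hours: 20 + 3 + 1 = 24
  end in UTC+10: 00:05
Step 2 - convert UTC+10 -> UTC-3:
  offset difference: -3 - (10) = -13 hours
  0 + (-13) = -13 -> mod 24 = 11
Result: 11:05 in UTC-3

11:05


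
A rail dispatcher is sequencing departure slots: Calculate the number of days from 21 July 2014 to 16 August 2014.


Start date: 2014-07-21
End date: 2014-08-16
Jul 2014: +11 days
Aug 2014: +15 days
Total: 26 days

26


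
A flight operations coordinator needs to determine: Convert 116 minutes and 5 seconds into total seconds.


Minutes: 116
Seconds: 5
Convert minutes to seconds: 116 x 60 = 6960
Add remaining seconds: 6960 + 5 = 6965

6965


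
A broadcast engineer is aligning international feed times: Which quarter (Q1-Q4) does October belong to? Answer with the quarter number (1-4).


Month: October (month 10)
Q1: January-March (months 1-3)
Q2: April-June (months 4-6)
Q3: July-September (months 7-9)
Q4: October-December (months 10-12)
Month 10 falls in Q4

4


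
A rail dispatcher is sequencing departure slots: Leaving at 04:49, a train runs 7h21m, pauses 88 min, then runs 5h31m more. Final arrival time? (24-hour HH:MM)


Depart: 04:49
Leg 1: +441 min -> 12:10
Layover: +88 min -> 13:38
Leg 2: +331 min -> 19:09
Total travel: 860 minutes = 14h 20m
Arrival: 19:09

19:09


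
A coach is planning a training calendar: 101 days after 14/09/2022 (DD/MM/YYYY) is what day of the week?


Start: 2022-09-14 (Wednesday)
Step 1 - find target date: add 101 days
  2022-09-14 + 101 days = 2022-12-24
Step 2 - day of week:
  101 mod 7 = 3
  Wednesday + 3 days -> Saturday
Result: Saturday (2022-12-24)

Saturday


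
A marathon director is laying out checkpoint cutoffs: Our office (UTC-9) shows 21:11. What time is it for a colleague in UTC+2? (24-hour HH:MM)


Local time: 21:11 at UTC-9 (offset -9h)
Target zone: UTC+2 (offset 2h)
Difference: 2 - (-9) = 11 hours
Calculation: 21 + (11) = 32
Wraparound: (32) mod 24 = 8
Result: 08:11

08:11


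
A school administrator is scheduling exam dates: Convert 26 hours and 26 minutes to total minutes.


Hours: 26
Minutes: 26
Convert hours to minutes: 26 x 60 = 1560
Add remaining minutes: 1560 + 26 = 1586

1586


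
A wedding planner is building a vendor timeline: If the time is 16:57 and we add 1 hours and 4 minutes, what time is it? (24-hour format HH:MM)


Start time: 16:57
Adding: 1 hours 4 minutes
Minutes: 57 + 4 = 61
Minute overflow: 61 >= 60, so carry 1 hour, minutes = 1
Hours: 16 + 1 + 1 = 18
Result: 18:01

18:01


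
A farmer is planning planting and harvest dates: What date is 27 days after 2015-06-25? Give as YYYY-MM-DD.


Start: 2015-06-25
Adding 27 days
Days remaining in June: 5
After June: 22 days still to add
July 2015 has 31 days, need 22
Result: 2015-07-22

2015-07-22


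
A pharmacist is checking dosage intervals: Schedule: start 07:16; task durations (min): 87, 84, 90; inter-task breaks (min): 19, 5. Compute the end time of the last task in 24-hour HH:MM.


Start: 07:16 = 436 min from midnight
  after task 1 (87 min): 08:43
  after break (19 min): 09:02
  after task 2 (84 min): 10:26
  after break (5 min): 10:31
  after task 3 (90 min): 12:01
Total elapsed: 285 minutes
End time: 12:01

12:01


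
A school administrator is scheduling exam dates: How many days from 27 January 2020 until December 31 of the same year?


Start: January 27, 2020
End: December 31, 2020
Days left in January: 4
February: 29
March: 31
April: 30
May: 31
... plus remaining months
Sum of remaining months: 335
Total: 4 + 335 = 339

339


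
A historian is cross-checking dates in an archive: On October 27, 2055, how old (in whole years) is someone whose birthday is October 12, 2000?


Birth: 2000-10-12
Reference: 2055-10-27
Year difference: 2055 - 2000 = 55
Has birthday (10-12) occurred by 10-27? Yes
Age in full years: 55

55


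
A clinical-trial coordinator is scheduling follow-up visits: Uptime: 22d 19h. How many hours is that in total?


Days: 22
Extra hours: 19
Hours per day: 24
Days to hours: 22 x 24 = 528
Total: 528 + 19 = 547

547


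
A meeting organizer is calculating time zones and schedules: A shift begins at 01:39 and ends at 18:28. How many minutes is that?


Start time: 01:39 = 99 minutes from midnight
End time: 18:28 = 1108 minutes from midnight
Difference: 1108 - 99 = 1009 minutes
That is 16 hours and 49 minutes

1009


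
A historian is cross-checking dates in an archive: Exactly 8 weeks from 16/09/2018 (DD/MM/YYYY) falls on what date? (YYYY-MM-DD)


Start: 2018-09-16
Weeks to add: 8
Convert to days: 8 x 7 = 56 days
Add 56 days to 2018-09-16
Result: 2018-11-11

2018-11-11


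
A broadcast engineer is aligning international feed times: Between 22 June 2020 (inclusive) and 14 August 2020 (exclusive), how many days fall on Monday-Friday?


Start: 2020-06-22 (Monday)
End (exclusive): 2020-08-14 (Friday)
Total calendar days: 53
Full weeks: 53 // 7 = 7 -> 35 weekdays
Remaining 4 days starting on Monday:
  Mon(w), Tue(w), Wed(w), Thu(w) -> 4 weekdays
Total business days: 35 + 4 = 39

39


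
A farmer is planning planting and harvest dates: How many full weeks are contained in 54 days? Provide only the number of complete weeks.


Total days: 54
Days per week: 7
Division: 54 / 7 = 7 remainder 5
Complete weeks: 7
Remaining days: 5

7


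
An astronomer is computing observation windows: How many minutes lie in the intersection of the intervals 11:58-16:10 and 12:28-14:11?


Interval A: [718, 970] minutes from midnight
Interval B: [748, 851] minutes from midnight
Overlap start = max(718, 748) = 748
Overlap end = min(970, 851) = 851
Overlap = 851 - 748 = 103 minutes

103


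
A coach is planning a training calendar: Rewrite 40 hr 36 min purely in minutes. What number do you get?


Hours: 40
Extra minutes: 36
Minutes per hour: 60
Hours to minutes: 40 x 60 = 2400
Total: 2400 + 36 = 2436

2436


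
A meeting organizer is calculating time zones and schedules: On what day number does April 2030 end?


Month: April
Year: 2030
April is a 30-day month
Total: 30 days

30


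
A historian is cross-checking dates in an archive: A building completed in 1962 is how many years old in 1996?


Birth year: 1962
Current year: 1996
Age = current year - birth year
Age = 1996 - 1962 = 34

34


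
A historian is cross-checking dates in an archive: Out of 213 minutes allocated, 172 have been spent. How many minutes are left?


Total budget: 213 minutes
Time used: 172 minutes
Remaining: 213 - 172 = 41 minutes
Percent used: 80.8%
Percent remaining: 19.2%

41


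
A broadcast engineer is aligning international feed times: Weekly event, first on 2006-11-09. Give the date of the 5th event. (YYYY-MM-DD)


First occurrence: 2006-11-09 (occurrence 1)
Each occurrence is 7 days after the previous.
Occurrence 5 is 4 weeks after the first.
4 weeks = 28 days
2006-11-09 + 28 days = 2006-12-07

2006-12-07


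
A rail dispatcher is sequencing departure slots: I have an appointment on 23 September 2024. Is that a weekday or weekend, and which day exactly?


Date: 2024-09-23
January 1, 2024 is a Monday
Day of year: 267
Offset from Jan 1: 266 days
266 mod 7 = 0
Result: Monday

Monday


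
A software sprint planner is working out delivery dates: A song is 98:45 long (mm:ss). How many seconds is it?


Minutes: 98
Extra seconds: 45
Seconds per minute: 60
Minutes to seconds: 98 x 60 = 5880
Total: 5880 + 45 = 5925

5925


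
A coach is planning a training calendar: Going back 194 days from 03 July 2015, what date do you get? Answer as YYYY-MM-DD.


Start: 2015-07-03
Subtracting 194 days
Days already passed in July: 3
After going back through July: 191 more days to subtract
June 2015: 30 days, 161 remaining
May 2015: 31 days, 130 remaining
April 2015: 30 days, 100 remaining
March 2015: 31 days, 69 remaining
Result: 2014-12-21

2014-12-21


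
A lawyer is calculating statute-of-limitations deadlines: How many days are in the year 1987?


Year: 1987
Check leap year rules:
Divisible by 4? No
1987 is not a leap year
Days: 365

365


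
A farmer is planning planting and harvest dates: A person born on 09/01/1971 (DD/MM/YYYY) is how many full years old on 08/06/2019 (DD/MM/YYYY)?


Birth: 1971-01-09
Reference: 2019-06-08
Year difference: 2019 - 1971 = 48
Has birthday (01-09) occurred by 06-08? Yes
Age in full years: 48

48


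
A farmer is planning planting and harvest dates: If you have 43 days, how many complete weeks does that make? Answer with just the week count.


Total days: 43
Days per week: 7
Division: 43 / 7 = 6 remainder 1
Complete weeks: 6
Remaining days: 1

6


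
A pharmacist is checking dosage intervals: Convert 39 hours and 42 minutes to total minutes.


Hours: 39
Minutes: 42
Convert hours to minutes: 39 x 60 = 2340
Add remaining minutes: 2340 + 42 = 2382

2382


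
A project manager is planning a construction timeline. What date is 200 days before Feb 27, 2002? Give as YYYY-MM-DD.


Start: 2002-02-27
Subtracting 200 days
Days already passed in February: 27
After going back through February: 173 more days to subtract
January 2002: 31 days, 142 remaining
December 2001: 31 days, 111 remaining
November 2001: 30 days, 81 remaining
October 2001: 31 days, 50 remaining
Result: 2001-08-11

2001-08-11


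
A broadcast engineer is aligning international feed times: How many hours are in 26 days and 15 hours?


Days: 26
Extra hours: 15
Hours per day: 24
Days to hours: 26 x 24 = 624
Total: 624 + 15 = 639

639


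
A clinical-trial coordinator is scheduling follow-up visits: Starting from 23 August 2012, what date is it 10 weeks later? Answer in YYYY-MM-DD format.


Start: 2012-08-23
Weeks to add: 10
Convert to days: 10 x 7 = 70 days
Add 70 days to 2012-08-23
Result: 2012-11-01

2012-11-01


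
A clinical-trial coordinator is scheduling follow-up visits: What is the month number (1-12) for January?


Calendar month order:
1. January <--
2. February
January is month number 1

1


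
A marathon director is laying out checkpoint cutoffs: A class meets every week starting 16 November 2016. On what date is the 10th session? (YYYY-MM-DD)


First occurrence: 2016-11-16 (occurrence 1)
Each occurrence is 7 days after the previous.
Occurrence 10 is 9 weeks after the first.
9 weeks = 63 days
2016-11-16 + 63 days = 2017-01-18

2017-01-18


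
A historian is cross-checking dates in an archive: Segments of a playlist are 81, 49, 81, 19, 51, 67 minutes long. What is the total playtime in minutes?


Durations: 81, 49, 81, 19, 51, 67
Running sum: 81
+ 49 = 130
+ 81 = 211
+ 19 = 230
+ 51 = 281
+ 67 = 348
Total duration: 348 minutes
That is 5 hours and 48 minutes

348


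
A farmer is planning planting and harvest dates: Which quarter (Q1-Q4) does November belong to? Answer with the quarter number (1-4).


Month: November (month 11)
Q1: January-March (months 1-3)
Q2: April-June (months 4-6)
Q3: July-September (months 7-9)
Q4: October-December (months 10-12)
Month 11 falls in Q4

4


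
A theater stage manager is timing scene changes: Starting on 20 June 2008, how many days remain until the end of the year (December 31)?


Start: June 20, 2008
End: December 31, 2008
Days left in June: 10
July: 31
August: 31
September: 30
October: 31
... plus remaining months
Sum of remaining months: 184
Total: 10 + 184 = 194

194


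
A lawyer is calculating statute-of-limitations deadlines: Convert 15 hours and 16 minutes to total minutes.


Hours: 15
Extra minutes: 16
Minutes per hour: 60
Hours to minutes: 15 x 60 = 900
Total: 900 + 16 = 916

916


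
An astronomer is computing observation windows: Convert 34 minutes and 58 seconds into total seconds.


Minutes: 34
Seconds: 58
Convert minutes to seconds: 34 x 60 = 2040
Add remaining seconds: 2040 + 58 = 2098

2098


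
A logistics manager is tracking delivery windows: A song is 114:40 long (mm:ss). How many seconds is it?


Minutes: 114
Extra seconds: 40
Seconds per minute: 60
Minutes to seconds: 114 x 60 = 6840
Total: 6840 + 40 = 6880

6880


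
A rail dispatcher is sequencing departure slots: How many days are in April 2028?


Month: April
Year: 2028
April is a 30-day month
Total: 30 days

30


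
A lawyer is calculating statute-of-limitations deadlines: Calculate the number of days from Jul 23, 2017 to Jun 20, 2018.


Start date: 2017-07-23
End date: 2018-06-20
Jul 2017: +9 days
Aug 2017: +31 days
Sep 2017: +30 days
... (9 more months)
Total: 332 days

332


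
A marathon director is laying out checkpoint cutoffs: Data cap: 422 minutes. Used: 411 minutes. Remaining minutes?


Total budget: 422 minutes
Time used: 411 minutes
Remaining: 422 - 411 = 11 minutes
Percent used: 97.4%
Percent remaining: 2.6%

11


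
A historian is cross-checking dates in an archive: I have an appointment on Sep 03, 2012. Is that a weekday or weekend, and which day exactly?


Date: 2012-09-03
January 1, 2012 is a Sunday
Day of year: 247
Offset from Jan 1: 246 days
246 mod 7 = 1
Result: Monday

Monday


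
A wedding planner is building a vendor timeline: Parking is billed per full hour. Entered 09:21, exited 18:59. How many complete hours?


Start: 09:21
End: 18:59
Hour difference: 18 - 9 = 9 hours
Minute difference: 59 - 21 = 38 minutes
Total minutes: 578
Complete hours: 578 / 60 = 9 (remainder 38)

9


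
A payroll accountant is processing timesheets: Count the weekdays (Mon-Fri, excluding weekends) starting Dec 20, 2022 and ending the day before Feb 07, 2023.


Start: 2022-12-20 (Tuesday)
End (exclusive): 2023-02-07 (Tuesday)
Total calendar days: 49
Full weeks: 49 // 7 = 7 -> 35 weekdays
Remaining 0 days starting on Tuesday:
Total business days: 35 + 0 = 35

35


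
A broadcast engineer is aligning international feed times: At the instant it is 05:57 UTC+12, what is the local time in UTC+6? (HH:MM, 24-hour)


Local time: 05:57 at UTC+12 (offset 12h)
Target zone: UTC+6 (offset 6h)
Difference: 6 - (12) = -6 hours
Calculation: 5 + (-6) = -1
Wraparound: (-1) mod 24 = 23
Result: 23:57

23:57


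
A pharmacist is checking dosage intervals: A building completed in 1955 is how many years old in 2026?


Birth year: 1955
Current year: 2026
Age = current year - birth year
Age = 2026 - 1955 = 71

71


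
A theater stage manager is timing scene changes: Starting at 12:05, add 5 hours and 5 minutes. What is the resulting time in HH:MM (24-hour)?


Start time: 12:05
Adding: 5 hours 5 minutes
Minutes: 5 + 5 = 10
Hours: 12 + 5 + 0 = 17
Result: 17:10

17:10


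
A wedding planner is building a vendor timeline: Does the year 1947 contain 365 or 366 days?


Year: 1947
Check leap year rules:
Divisible by 4? No
1947 is not a leap year
Days: 365

365


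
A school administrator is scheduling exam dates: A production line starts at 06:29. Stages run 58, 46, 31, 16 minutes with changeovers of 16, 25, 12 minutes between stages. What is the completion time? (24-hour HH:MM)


Start: 06:29 = 389 min from midnight
  after task 1 (58 min): 07:27
  after break (16 min): 07:43
  after task 2 (46 min): 08:29
  after break (25 min): 08:54
  after task 3 (31 min): 09:25
  after break (12 min): 09:37
  after task 4 (16 min): 09:53
Total elapsed: 204 minutes
End time: 09:53

09:53


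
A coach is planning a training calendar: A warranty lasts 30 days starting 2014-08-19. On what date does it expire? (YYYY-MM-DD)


Start: 2014-08-19
Adding 30 days
Days remaining in August: 12
After August: 18 days still to add
September 2014 has 30 days, need 18
Result: 2014-09-18

2014-09-18


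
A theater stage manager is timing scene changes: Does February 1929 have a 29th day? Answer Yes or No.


Year: 1929
Divisible by 4? 1929 / 4 = 482.25 -> No
Not divisible by 4, so NOT a leap year

No


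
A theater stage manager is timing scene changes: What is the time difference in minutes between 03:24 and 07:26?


Start time: 03:24 = 204 minutes from midnight
End time: 07:26 = 446 minutes from midnight
Difference: 446 - 204 = 242 minutes
That is 4 hours and 2 minutes

242


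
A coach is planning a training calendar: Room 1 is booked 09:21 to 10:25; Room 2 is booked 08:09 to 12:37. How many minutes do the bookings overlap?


Interval A: [561, 625] minutes from midnight
Interval B: [489, 757] minutes from midnight
Overlap start = max(561, 489) = 561
Overlap end = min(625, 757) = 625
Overlap = 625 - 561 = 64 minutes

64


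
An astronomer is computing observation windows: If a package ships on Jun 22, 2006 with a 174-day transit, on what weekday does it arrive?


Start: 2006-06-22 (Thursday)
Step 1 - find target date: add 174 days
  2006-06-22 + 174 days = 2006-12-13
Step 2 - day of week:
  174 mod 7 = 6
  Thursday + 6 days -> Wednesday
Result: Wednesday (2006-12-13)

Wednesday


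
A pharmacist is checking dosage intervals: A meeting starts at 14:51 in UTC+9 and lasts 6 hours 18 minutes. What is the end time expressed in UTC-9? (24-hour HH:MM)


Start: 14:51 in UTC+9
Step 1 - add duration:
  minutes: 51 + 18 = 69 (carry 1h)
  hours: 14 + 6 + 1 = 21
  end in UTC+9: 21:09
Step 2 - convert UTC+9 -> UTC-9:
  offset difference: -9 - (9) = -18 hours
  21 + (-18) = 3 -> mod 24 = 3
Result: 03:09 in UTC-9

03:09


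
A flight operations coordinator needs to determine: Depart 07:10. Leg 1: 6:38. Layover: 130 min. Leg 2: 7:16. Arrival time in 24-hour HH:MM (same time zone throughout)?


Depart: 07:10
Leg 1: +398 min -> 13:48
Layover: +130 min -> 15:58
Leg 2: +436 min -> 23:14
Total travel: 964 minutes = 16h 4m
Arrival: 23:14

23:14


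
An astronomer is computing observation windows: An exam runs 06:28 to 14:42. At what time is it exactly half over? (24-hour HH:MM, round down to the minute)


Start time: 06:28 = 388 minutes from midnight
End time: 14:42 = 882 minutes from midnight
Sum: 388 + 882 = 1270
Midpoint: 1270 / 2 = 635 minutes
Convert: 635 / 60 = 10 hours, 35 minutes
Result: 10:35

10:35


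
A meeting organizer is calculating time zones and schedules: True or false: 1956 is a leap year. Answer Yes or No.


Year: 1956
Divisible by 4? 1956 / 4 = 489.0 -> Yes
Divisible by 100? 1956 / 100 = 19.56 -> No
Divisible by 4 but not 100, so it IS a leap year

Yes


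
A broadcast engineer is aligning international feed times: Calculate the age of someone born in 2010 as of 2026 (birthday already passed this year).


Birth year: 2010
Current year: 2026
Age = current year - birth year
Age = 2026 - 2010 = 16

16


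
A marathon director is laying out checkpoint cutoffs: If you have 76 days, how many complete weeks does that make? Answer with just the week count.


Total days: 76
Days per week: 7
Division: 76 / 7 = 10 remainder 6
Complete weeks: 10
Remaining days: 6

10


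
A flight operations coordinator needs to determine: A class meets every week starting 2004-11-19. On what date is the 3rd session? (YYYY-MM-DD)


First occurrence: 2004-11-19 (occurrence 1)
Each occurrence is 7 days after the previous.
Occurrence 3 is 2 weeks after the first.
2 weeks = 14 days
2004-11-19 + 14 days = 2004-12-03

2004-12-03


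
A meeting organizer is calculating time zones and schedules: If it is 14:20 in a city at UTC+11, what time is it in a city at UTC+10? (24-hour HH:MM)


Local time: 14:20 at UTC+11 (offset 11h)
Target zone: UTC+10 (offset 10h)
Difference: 10 - (11) = -1 hours
Calculation: 14 + (-1) = 13
Result: 13:20

13:20


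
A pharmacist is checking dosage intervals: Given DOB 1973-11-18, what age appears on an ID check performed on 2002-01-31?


Birth: 1973-11-18
Reference: 2002-01-31
Year difference: 2002 - 1973 = 29
Has birthday (11-18) occurred by 01-31? No
Birthday not yet reached this year -> subtract 1
Age in full years: 28

28


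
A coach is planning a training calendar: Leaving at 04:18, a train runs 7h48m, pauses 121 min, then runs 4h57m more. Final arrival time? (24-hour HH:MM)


Depart: 04:18
Leg 1: +468 min -> 12:06
Layover: +121 min -> 14:07
Leg 2: +297 min -> 19:04
Total travel: 886 minutes = 14h 46m
Arrival: 19:04

19:04


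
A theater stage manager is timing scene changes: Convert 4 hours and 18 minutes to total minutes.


Hours: 4
Extra minutes: 18
Minutes per hour: 60
Hours to minutes: 4 x 60 = 240
Total: 240 + 18 = 258

258


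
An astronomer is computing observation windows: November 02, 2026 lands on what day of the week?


Date: 2026-11-02
January 1, 2026 is a Thursday
Day of year: 306
Offset from Jan 1: 305 days
305 mod 7 = 4
Result: Monday

Monday


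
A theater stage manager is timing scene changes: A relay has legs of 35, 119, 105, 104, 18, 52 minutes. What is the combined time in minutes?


Durations: 35, 119, 105, 104, 18, 52
Running sum: 35
+ 119 = 154
+ 105 = 259
+ 104 = 363
+ 18 = 381
+ 52 = 433
Total duration: 433 minutes
That is 7 hours and 13 minutes

433


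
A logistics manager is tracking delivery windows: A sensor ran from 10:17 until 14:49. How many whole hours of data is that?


Start: 10:17
End: 14:49
Hour difference: 14 - 10 = 4 hours
Minute difference: 49 - 17 = 32 minutes
Total minutes: 272
Complete hours: 272 / 60 = 4 (remainder 32)

4


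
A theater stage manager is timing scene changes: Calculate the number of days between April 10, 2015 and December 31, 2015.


Start: April 10, 2015
End: December 31, 2015
Days left in April: 20
May: 31
June: 30
July: 31
August: 31
... plus remaining months
Sum of remaining months: 245
Total: 20 + 245 = 265

265


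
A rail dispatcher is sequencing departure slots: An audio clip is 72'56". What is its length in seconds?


Minutes: 72
Seconds: 56
Convert minutes to seconds: 72 x 60 = 4320
Add remaining seconds: 4320 + 56 = 4376

4376


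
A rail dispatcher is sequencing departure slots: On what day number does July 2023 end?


Month: July
Year: 2023
July is a 31-day month
Total: 31 days

31


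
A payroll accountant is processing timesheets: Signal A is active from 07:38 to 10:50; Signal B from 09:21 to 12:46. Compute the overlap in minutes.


Interval A: [458, 650] minutes from midnight
Interval B: [561, 766] minutes from midnight
Overlap start = max(458, 561) = 561
Overlap end = min(650, 766) = 650
Overlap = 650 - 561 = 89 minutes

89


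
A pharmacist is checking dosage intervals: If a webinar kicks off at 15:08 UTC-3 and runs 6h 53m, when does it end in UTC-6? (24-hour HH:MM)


Start: 15:08 in UTC-3
Step 1 - add duration:
  minutes: 8 + 53 = 61 (carry 1h)
  hours: 15 + 6 + 1 = 22
  end in UTC-3: 22:01
Step 2 - convert UTC-3 -> UTC-6:
  offset difference: -6 - (-3) = -3 hours
  22 + (-3) = 19 -> mod 24 = 19
Result: 19:01 in UTC-6

19:01


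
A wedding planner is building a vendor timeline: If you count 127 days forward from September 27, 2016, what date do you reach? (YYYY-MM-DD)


Start: 2016-09-27
Adding 127 days
Days remaining in September: 3
After September: 124 days still to add
October 2016: 31 days, 93 remaining
November 2016: 30 days, 63 remaining
December 2016: 31 days, 32 remaining
January 2017: 31 days, 1 remaining
Result: 2017-02-01

2017-02-01


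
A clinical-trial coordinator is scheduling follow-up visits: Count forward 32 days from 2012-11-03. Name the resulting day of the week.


Start: 2012-11-03 (Saturday)
Step 1 - find target date: add 32 days
  2012-11-03 + 32 days = 2012-12-05
Step 2 - day of week:
  32 mod 7 = 4
  Saturday + 4 days -> Wednesday
Result: Wednesday (2012-12-05)

Wednesday


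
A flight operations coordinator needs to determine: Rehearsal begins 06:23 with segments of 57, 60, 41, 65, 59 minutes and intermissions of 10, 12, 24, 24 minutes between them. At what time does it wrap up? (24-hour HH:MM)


Start: 06:23 = 383 min from midnight
  after task 1 (57 min): 07:20
  after break (10 min): 07:30
  after task 2 (60 min): 08:30
  after break (12 min): 08:42
  after task 3 (41 min): 09:23
  after break (24 min): 09:47
  after task 4 (65 min): 10:52
  after break (24 min): 11:16
  after task 5 (59 min): 12:15
Total elapsed: 352 minutes
End time: 12:15

12:15


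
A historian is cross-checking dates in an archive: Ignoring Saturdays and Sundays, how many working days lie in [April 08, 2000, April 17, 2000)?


Start: 2000-04-08 (Saturday)
End (exclusive): 2000-04-17 (Monday)
Total calendar days: 9
Full weeks: 9 // 7 = 1 -> 5 weekdays
Remaining 2 days starting on Saturday:
  Sat(-), Sun(-) -> 0 weekdays
Total business days: 5 + 0 = 5

5


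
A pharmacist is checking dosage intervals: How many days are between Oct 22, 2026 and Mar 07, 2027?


Start date: 2026-10-22
End date: 2027-03-07
Oct 2026: +10 days
Nov 2026: +30 days
Dec 2026: +31 days
... (3 more months)
Total: 136 days

136


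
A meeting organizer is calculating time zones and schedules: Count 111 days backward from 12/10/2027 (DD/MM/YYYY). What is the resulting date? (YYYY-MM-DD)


Start: 2027-10-12
Subtracting 111 days
Days already passed in October: 12
After going back through October: 99 more days to subtract
September 2027: 30 days, 69 remaining
August 2027: 31 days, 38 remaining
July 2027: 31 days, 7 remaining
June 2027 has 30 days, need 7
Result: 2027-06-23

2027-06-23


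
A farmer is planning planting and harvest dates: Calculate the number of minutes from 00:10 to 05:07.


Start time: 00:10 = 10 minutes from midnight
End time: 05:07 = 307 minutes from midnight
Difference: 307 - 10 = 297 minutes
That is 4 hours and 57 minutes

297


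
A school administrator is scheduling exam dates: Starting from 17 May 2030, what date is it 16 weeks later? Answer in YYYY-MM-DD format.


Start: 2030-05-17
Weeks to add: 16
Convert to days: 16 x 7 = 112 days
Add 112 days to 2030-05-17
Result: 2030-09-06

2030-09-06


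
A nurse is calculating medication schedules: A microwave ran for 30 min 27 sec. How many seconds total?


Minutes: 30
Extra seconds: 27
Seconds per minute: 60
Minutes to seconds: 30 x 60 = 1800
Total: 1800 + 27 = 1827

1827


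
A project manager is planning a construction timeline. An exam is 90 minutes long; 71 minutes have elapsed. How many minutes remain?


Total budget: 90 minutes
Time used: 71 minutes
Remaining: 90 - 71 = 19 minutes
Percent used: 78.9%
Percent remaining: 21.1%

19


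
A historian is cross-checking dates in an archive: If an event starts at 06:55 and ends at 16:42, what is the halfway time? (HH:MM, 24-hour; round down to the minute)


Start time: 06:55 = 415 minutes from midnight
End time: 16:42 = 1002 minutes from midnight
Sum: 415 + 1002 = 1417
Midpoint: 1417 / 2 = 708 minutes
Convert: 708 / 60 = 11 hours, 48 minutes
Result: 11:48

11:48


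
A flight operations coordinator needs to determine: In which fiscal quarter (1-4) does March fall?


Month: March (month 3)
Q1: January-March (months 1-3)
Q2: April-June (months 4-6)
Q3: July-September (months 7-9)
Q4: October-December (months 10-12)
Month 3 falls in Q1

1


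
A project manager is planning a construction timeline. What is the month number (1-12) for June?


Calendar month order:
5. May
6. June <--
7. July
June is month number 6

6


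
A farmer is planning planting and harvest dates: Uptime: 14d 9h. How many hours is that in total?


Days: 14
Extra hours: 9
Hours per day: 24
Days to hours: 14 x 24 = 336
Total: 336 + 9 = 345

345


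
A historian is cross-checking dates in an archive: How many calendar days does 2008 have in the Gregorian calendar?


Year: 2008
Check leap year rules:
Divisible by 4? Yes
Divisible by 100? No
2008 is a leap year
Days: 366

366


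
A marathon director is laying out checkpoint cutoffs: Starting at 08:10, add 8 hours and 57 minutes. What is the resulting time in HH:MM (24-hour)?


Start time: 08:10
Adding: 8 hours 57 minutes
Minutes: 10 + 57 = 67
Minute overflow: 67 >= 60, so carry 1 hour, minutes = 7
Hours: 8 + 8 + 1 = 17
Result: 17:07

17:07


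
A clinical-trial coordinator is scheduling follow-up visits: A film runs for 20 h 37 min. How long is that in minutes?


Hours: 20
Minutes: 37
Convert hours to minutes: 20 x 60 = 1200
Add remaining minutes: 1200 + 37 = 1237

1237


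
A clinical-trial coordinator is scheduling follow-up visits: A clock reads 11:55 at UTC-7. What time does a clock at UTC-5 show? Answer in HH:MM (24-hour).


Local time: 11:55 at UTC-7 (offset -7h)
Target zone: UTC-5 (offset -5h)
Difference: -5 - (-7) = 2 hours
Calculation: 11 + (2) = 13
Result: 13:55

13:55


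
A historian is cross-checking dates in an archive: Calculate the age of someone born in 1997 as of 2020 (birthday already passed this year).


Birth year: 1997
Current year: 2020
Age = current year - birth year
Age = 2020 - 1997 = 23

23


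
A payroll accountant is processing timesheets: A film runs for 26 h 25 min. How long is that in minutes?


Hours: 26
Minutes: 25
Convert hours to minutes: 26 x 60 = 1560
Add remaining minutes: 1560 + 25 = 1585

1585


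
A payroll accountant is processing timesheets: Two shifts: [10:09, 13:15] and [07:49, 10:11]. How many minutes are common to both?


Interval A: [609, 795] minutes from midnight
Interval B: [469, 611] minutes from midnight
Overlap start = max(609, 469) = 609
Overlap end = min(795, 611) = 611
Overlap = 611 - 609 = 2 minutes

2


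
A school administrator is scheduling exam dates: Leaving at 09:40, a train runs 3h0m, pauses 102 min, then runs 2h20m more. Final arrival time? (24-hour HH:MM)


Depart: 09:40
Leg 1: +180 min -> 12:40
Layover: +102 min -> 14:22
Leg 2: +140 min -> 16:42
Total travel: 422 minutes = 7h 2m
Arrival: 16:42

16:42


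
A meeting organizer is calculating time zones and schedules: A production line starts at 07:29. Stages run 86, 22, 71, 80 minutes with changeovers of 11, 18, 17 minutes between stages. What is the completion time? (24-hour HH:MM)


Start: 07:29 = 449 min from midnight
  after task 1 (86 min): 08:55
  after break (11 min): 09:06
  after task 2 (22 min): 09:28
  after break (18 min): 09:46
  after task 3 (71 min): 10:57
  after break (17 min): 11:14
  after task 4 (80 min): 12:34
Total elapsed: 305 minutes
End time: 12:34

12:34


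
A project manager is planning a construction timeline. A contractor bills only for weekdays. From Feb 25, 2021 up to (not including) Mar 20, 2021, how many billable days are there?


Start: 2021-02-25 (Thursday)
End (exclusive): 2021-03-20 (Saturday)
Total calendar days: 23
Full weeks: 23 // 7 = 3 -> 15 weekdays
Remaining 2 days starting on Thursday:
  Thu(w), Fri(w) -> 2 weekdays
Total business days: 15 + 2 = 17

17


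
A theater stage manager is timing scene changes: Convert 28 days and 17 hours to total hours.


Days: 28
Extra hours: 17
Hours per day: 24
Days to hours: 28 x 24 = 672
Total: 672 + 17 = 689

689


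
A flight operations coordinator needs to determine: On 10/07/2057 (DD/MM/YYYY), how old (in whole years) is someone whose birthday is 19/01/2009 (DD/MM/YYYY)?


Birth: 2009-01-19
Reference: 2057-07-10
Year difference: 2057 - 2009 = 48
Has birthday (01-19) occurred by 07-10? Yes
Age in full years: 48

48


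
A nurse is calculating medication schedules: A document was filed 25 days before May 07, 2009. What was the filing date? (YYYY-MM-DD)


Start: 2009-05-07
Subtracting 25 days
Days already passed in May: 7
After going back through May: 18 more days to subtract
April 2009 has 30 days, need 18
Result: 2009-04-12

2009-04-12


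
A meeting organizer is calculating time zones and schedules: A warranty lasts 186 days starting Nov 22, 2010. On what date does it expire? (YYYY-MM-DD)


Start: 2010-11-22
Adding 186 days
Days remaining in November: 8
After November: 178 days still to add
December 2010: 31 days, 147 remaining
January 2011: 31 days, 116 remaining
February 2011: 28 days, 88 remaining
March 2011: 31 days, 57 remaining
Result: 2011-05-27

2011-05-27


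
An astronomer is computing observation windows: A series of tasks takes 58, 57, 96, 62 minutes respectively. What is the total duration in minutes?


Durations: 58, 57, 96, 62
Running sum: 58
+ 57 = 115
+ 96 = 211
+ 62 = 273
Total duration: 273 minutes
That is 4 hours and 33 minutes

273


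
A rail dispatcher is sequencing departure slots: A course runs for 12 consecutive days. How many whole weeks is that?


Total days: 12
Days per week: 7
Division: 12 / 7 = 1 remainder 5
Complete weeks: 1
Remaining days: 5

1


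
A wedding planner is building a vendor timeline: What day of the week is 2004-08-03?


Date: 2004-08-03
January 1, 2004 is a Thursday
Day of year: 216
Offset from Jan 1: 215 days
215 mod 7 = 5
Result: Tuesday

Tuesday


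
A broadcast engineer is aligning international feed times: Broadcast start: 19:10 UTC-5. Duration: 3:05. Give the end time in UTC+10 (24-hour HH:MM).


Start: 19:10 in UTC-5
Step 1 - add duration:
  minutes: 10 + 5 = 15
  hours: 19 + 3 + 0 = 22
  end in UTC-5: 22:15
Step 2 - convert UTC-5 -> UTC+10:
  offset difference: 10 - (-5) = 15 hours
  22 + (15) = 37 -> mod 24 = 13
Result: 13:15 in UTC+10

13:15


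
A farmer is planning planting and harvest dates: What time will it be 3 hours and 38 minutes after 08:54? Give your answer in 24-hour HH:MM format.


Start time: 08:54
Adding: 3 hours 38 minutes
Minutes: 54 + 38 = 92
Minute overflow: 92 >= 60, so carry 1 hour, minutes = 32
Hours: 8 + 3 + 1 = 12
Result: 12:32

12:32


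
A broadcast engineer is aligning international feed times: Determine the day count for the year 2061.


Year: 2061
Check leap year rules:
Divisible by 4? No
2061 is not a leap year
Days: 365

365


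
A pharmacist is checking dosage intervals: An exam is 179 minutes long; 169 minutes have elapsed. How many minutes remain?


Total budget: 179 minutes
Time used: 169 minutes
Remaining: 179 - 169 = 10 minutes
Percent used: 94.4%
Percent remaining: 5.6%

10


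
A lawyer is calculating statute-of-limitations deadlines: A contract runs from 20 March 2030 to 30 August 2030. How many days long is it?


Start date: 2030-03-20
End date: 2030-08-30
Mar 2030: +12 days
Apr 2030: +30 days
May 2030: +31 days
... (3 more months)
Total: 163 days

163


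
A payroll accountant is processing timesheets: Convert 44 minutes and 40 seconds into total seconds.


Minutes: 44
Seconds: 40
Convert minutes to seconds: 44 x 60 = 2640
Add remaining seconds: 2640 + 40 = 2680

2680


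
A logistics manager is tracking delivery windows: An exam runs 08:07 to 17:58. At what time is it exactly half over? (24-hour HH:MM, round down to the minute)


Start time: 08:07 = 487 minutes from midnight
End time: 17:58 = 1078 minutes from midnight
Sum: 487 + 1078 = 1565
Midpoint: 1565 / 2 = 782 minutes
Convert: 782 / 60 = 13 hours, 2 minutes
Result: 13:02

13:02


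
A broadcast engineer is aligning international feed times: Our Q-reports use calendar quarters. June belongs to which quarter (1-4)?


Month: June (month 6)
Q1: January-March (months 1-3)
Q2: April-June (months 4-6)
Q3: July-September (months 7-9)
Q4: October-December (months 10-12)
Month 6 falls in Q2

2


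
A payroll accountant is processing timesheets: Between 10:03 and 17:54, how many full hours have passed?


Start: 10:03
End: 17:54
Hour difference: 17 - 10 = 7 hours
Minute difference: 54 - 3 = 51 minutes
Total minutes: 471
Complete hours: 471 / 60 = 7 (remainder 51)

7


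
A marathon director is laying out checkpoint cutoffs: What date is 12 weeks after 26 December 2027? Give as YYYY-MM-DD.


Start: 2027-12-26
Weeks to add: 12
Convert to days: 12 x 7 = 84 days
Add 84 days to 2027-12-26
Result: 2028-03-19

2028-03-19


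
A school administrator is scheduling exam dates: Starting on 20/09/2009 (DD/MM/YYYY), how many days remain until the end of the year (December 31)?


Start: September 20, 2009
End: December 31, 2009
Days left in September: 10
October: 31
November: 30
December: 31
Sum of remaining months: 92
Total: 10 + 92 = 102

102


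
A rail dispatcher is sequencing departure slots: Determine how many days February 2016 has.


Month: February
Year: 2016
2016 is a leap year
February has 29 days
Total: 29 days

29


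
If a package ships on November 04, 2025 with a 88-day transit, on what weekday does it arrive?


Start: 2025-11-04 (Tuesday)
Step 1 - find target date: add 88 days
  2025-11-04 + 88 days = 2026-01-31
Step 2 - day of week:
  88 mod 7 = 4
  Tuesday + 4 days -> Saturday
Result: Saturday (2026-01-31)

Saturday


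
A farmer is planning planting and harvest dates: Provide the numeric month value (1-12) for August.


Calendar month order:
7. July
8. August <--
9. September
August is month number 8

8


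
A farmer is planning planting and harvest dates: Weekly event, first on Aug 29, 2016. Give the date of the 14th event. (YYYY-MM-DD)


First occurrence: 2016-08-29 (occurrence 1)
Each occurrence is 7 days after the previous.
Occurrence 14 is 13 weeks after the first.
13 weeks = 91 days
2016-08-29 + 91 days = 2016-11-28

2016-11-28


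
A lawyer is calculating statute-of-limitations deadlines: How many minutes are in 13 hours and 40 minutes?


Hours: 13
Extra minutes: 40
Minutes per hour: 60
Hours to minutes: 13 x 60 = 780
Total: 780 + 40 = 820

820


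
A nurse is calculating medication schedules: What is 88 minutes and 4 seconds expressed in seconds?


Minutes: 88
Extra seconds: 4
Seconds per minute: 60
Minutes to seconds: 88 x 60 = 5280
Total: 5280 + 4 = 5284

5284


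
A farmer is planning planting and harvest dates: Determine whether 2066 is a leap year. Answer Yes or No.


Year: 2066
Divisible by 4? 2066 / 4 = 516.5 -> No
Not divisible by 4, so NOT a leap year

No


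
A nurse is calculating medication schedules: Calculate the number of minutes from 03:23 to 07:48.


Start time: 03:23 = 203 minutes from midnight
End time: 07:48 = 468 minutes from midnight
Difference: 468 - 203 = 265 minutes
That is 4 hours and 25 minutes

265


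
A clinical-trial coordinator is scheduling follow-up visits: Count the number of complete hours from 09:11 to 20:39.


Start: 09:11
End: 20:39
Hour difference: 20 - 9 = 11 hours
Minute difference: 39 - 11 = 28 minutes
Total minutes: 688
Complete hours: 688 / 60 = 11 (remainder 28)

11


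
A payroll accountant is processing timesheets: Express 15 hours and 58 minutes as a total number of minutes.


Hours: 15
Extra minutes: 58
Minutes per hour: 60
Hours to minutes: 15 x 60 = 900
Total: 900 + 58 = 958

958
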